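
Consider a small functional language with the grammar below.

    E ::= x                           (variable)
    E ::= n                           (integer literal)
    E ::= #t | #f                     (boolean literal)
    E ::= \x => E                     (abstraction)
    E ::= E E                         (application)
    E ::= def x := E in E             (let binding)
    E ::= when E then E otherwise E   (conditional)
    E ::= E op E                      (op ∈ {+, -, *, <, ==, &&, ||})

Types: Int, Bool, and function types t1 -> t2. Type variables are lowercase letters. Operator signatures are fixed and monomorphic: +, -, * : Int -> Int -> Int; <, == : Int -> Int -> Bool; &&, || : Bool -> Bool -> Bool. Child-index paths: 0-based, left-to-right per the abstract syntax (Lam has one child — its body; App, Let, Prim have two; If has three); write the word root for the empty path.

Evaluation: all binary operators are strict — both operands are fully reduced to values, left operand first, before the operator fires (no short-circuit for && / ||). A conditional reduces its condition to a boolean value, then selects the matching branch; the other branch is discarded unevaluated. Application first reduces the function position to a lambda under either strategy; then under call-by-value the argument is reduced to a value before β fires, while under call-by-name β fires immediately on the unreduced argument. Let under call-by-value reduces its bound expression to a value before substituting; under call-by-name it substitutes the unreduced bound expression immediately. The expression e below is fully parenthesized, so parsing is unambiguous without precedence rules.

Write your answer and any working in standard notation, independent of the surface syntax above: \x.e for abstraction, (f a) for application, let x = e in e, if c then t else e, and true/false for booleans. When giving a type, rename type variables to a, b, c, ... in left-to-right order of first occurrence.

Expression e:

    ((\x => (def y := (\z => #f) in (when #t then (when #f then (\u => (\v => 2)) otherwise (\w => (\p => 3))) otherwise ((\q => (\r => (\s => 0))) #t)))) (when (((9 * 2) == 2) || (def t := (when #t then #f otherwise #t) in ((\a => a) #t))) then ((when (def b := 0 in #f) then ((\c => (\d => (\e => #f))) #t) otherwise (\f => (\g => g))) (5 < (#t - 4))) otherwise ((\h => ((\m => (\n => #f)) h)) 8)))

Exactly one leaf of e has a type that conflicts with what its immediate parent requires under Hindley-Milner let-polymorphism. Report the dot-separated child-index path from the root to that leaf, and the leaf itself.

Trace:
\z._ : b -> Bool
let y : forall. b -> Bool
  unify Bool ~ Bool
  unify Bool ~ Bool
\v._ : d -> Int
\u._ : c -> d -> Int
\p._ : f -> Int
\w._ : e -> f -> Int
  unify c -> d -> Int ~ e -> f -> Int
  unify c ~ e
  unify d -> Int ~ f -> Int
  unify d ~ f
  unify Int ~ Int
\s._ : i -> Int
\r._ : h -> i -> Int
\q._ : g -> h -> i -> Int
  unify g -> h -> i -> Int ~ Bool -> j
  unify g ~ Bool
  unify h -> i -> Int ~ j
_ _ : h -> i -> Int
  unify e -> f -> Int ~ h -> i -> Int
  unify e ~ h
  unify f -> Int ~ i -> Int
  unify f ~ i
  unify Int ~ Int
\x._ : a -> h -> i -> Int
  unify Int ~ Int
  unify Int ~ Int
  unify Int ~ Int
  unify Int ~ Int
  unify Bool ~ Bool
  unify Bool ~ Bool
  unify Bool ~ Bool
let t : Bool
a : k
\a._ : k -> k
  unify k -> k ~ Bool -> l
  unify k ~ Bool
  unify Bool ~ l
_ _ : Bool
  unify Bool ~ Bool
  unify Bool ~ Bool
let b : Int
  unify Bool ~ Bool
\e._ : o -> Bool
\d._ : n -> o -> Bool
\c._ : m -> n -> o -> Bool
  unify m -> n -> o -> Bool ~ Bool -> p
  unify m ~ Bool
  unify n -> o -> Bool ~ p
_ _ : n -> o -> Bool
g : r
\g._ : r -> r
\f._ : q -> r -> r
  unify n -> o -> Bool ~ q -> r -> r
  unify n ~ q
  unify o -> Bool ~ r -> r
  unify o ~ r
  unify Bool ~ r
  unify Int ~ Int
  unify Bool ~ Int
  FAIL: mismatch Bool ~ Int

Answer: 1.1.1.1.0 : true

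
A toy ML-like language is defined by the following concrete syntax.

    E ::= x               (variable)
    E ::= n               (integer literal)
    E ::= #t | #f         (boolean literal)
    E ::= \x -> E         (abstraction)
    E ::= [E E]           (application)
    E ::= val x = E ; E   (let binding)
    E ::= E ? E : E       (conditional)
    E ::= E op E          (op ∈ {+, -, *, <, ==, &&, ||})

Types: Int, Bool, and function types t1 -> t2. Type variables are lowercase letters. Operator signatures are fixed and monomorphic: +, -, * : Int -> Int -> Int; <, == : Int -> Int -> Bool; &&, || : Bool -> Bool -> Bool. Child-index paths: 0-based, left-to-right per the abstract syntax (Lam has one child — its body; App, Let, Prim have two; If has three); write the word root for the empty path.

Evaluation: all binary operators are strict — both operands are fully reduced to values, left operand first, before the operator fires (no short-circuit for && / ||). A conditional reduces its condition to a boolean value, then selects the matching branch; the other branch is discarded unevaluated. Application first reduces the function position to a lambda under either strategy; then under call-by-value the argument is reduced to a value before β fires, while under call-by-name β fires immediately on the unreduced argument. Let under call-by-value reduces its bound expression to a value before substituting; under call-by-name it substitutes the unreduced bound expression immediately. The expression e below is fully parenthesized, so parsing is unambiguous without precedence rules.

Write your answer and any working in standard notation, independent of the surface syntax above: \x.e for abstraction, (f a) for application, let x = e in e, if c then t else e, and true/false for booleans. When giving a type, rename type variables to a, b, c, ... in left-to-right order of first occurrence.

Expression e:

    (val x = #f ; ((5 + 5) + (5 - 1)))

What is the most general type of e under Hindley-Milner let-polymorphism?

Derivation:
let x : Bool
  unify Int ~ Int
  unify Int ~ Int
  unify Int ~ Int
  unify Int ~ Int
  unify Int ~ Int
  unify Int ~ Int

Answer: Int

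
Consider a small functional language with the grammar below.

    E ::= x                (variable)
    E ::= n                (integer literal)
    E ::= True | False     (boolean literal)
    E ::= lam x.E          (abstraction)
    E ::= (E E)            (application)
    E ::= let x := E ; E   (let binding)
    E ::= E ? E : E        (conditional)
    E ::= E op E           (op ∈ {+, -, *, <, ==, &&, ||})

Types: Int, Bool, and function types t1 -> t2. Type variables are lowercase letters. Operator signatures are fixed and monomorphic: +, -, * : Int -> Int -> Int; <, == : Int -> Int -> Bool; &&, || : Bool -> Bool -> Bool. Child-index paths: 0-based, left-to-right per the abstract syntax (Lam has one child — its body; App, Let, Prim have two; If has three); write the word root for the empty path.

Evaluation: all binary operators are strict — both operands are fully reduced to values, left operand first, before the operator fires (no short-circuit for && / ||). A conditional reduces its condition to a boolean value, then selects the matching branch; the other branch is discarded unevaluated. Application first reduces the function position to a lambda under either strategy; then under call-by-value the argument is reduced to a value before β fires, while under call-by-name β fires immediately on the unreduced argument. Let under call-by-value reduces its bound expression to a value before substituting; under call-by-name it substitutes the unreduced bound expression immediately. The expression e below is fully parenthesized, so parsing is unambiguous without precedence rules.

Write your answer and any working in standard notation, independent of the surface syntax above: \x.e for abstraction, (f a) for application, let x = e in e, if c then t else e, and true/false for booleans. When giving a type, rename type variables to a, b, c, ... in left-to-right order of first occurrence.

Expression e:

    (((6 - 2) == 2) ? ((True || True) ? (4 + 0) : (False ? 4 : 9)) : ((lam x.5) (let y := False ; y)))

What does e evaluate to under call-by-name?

Trace:
step 0: (if ((6 - 2) == 2) then (if (true || true) then (4 + 0) else (if false then 4 else 9)) else ((\x.5) (let y = false in y)))
step 1: [delta@0.0] (if (4 == 2) then (if (true || true) then (4 + 0) else (if false then 4 else 9)) else ((\x.5) (let y = false in y)))
step 2: [delta@0] (if false then (if (true || true) then (4 + 0) else (if false then 4 else 9)) else ((\x.5) (let y = false in y)))
step 3: [if@root] ((\x.5) (let y = false in y))
step 4: [beta@root] 5

Answer: 5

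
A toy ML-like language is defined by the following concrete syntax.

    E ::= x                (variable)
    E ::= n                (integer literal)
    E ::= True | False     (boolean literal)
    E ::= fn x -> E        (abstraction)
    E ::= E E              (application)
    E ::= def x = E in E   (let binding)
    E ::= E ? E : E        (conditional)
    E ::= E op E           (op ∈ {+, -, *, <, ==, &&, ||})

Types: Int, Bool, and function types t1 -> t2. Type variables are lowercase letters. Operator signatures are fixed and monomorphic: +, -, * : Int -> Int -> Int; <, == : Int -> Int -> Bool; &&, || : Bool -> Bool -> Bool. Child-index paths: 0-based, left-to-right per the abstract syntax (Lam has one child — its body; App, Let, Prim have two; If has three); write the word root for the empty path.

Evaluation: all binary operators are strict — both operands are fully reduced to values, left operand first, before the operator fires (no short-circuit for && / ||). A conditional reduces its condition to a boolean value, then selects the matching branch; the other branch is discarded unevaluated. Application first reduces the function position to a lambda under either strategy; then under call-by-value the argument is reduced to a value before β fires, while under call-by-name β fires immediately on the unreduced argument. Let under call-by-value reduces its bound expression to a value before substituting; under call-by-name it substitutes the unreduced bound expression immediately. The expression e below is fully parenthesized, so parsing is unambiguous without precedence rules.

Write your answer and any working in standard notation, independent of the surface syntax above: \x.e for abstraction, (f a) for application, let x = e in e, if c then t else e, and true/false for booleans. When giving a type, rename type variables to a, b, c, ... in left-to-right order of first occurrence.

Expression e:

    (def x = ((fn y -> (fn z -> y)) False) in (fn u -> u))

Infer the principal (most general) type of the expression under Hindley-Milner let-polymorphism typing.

Answer: a -> a

Trace:
y : a
\z._ : b -> a
\y._ : a -> b -> a
  unify a -> b -> a ~ Bool -> c
  unify a ~ Bool
  unify b -> Bool ~ c
_ _ : b -> Bool
let x : forall. b -> Bool
u : d
\u._ : d -> d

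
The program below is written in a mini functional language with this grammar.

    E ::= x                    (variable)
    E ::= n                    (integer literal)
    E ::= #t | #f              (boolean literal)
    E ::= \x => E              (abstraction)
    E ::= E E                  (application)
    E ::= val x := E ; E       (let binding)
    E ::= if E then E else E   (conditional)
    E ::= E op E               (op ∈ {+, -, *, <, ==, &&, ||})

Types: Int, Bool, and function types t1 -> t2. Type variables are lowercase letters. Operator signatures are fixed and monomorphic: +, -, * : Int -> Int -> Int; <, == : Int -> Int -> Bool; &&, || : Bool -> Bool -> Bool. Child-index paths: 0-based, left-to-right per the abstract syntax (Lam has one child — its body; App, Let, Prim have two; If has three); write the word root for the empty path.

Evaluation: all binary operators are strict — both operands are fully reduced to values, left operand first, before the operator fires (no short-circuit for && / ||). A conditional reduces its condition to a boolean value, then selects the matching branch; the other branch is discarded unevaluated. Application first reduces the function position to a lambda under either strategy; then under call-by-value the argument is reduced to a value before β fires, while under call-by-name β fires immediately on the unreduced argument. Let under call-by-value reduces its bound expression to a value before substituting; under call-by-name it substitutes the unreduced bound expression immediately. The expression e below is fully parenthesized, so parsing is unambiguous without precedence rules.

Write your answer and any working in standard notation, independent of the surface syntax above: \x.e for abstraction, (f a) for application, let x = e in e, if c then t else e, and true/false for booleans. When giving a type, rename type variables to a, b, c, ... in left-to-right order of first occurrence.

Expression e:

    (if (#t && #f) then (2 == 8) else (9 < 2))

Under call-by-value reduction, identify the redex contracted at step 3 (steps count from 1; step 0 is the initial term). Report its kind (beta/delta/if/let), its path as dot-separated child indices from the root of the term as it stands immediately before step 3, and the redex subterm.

Trace:
step 0: (if (true && false) then (2 == 8) else (9 < 2))
step 1: [delta@0] (if false then (2 == 8) else (9 < 2))
step 2: [if@root] (9 < 2)
step 3: [delta@root] false

Answer: delta at root : (9 < 2)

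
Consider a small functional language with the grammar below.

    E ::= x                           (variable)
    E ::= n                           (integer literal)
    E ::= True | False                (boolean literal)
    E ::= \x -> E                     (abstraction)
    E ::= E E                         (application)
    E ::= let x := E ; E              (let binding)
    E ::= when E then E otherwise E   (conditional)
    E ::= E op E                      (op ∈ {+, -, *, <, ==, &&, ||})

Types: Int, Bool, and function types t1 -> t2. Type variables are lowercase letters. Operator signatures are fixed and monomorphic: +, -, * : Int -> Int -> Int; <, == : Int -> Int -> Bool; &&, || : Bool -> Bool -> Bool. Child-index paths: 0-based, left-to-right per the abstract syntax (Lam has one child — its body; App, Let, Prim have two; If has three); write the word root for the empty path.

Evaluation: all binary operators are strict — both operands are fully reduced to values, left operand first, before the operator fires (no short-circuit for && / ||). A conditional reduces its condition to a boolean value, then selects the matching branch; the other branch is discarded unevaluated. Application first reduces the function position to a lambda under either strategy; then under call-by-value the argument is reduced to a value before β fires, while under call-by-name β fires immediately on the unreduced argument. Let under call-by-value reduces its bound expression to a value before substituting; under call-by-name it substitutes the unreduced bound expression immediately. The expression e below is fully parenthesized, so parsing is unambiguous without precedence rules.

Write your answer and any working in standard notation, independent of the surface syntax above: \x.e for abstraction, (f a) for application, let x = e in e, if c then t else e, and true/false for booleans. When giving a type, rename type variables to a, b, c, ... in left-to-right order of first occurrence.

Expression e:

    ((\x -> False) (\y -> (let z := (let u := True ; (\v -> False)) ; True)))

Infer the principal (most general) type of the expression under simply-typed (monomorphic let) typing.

Derivation:
\x._ : a -> Bool
let u : Bool
\v._ : c -> Bool
let z : c -> Bool
\y._ : b -> Bool
  unify a -> Bool ~ (b -> Bool) -> d
  unify a ~ b -> Bool
  unify Bool ~ d
_ _ : Bool

Answer: Bool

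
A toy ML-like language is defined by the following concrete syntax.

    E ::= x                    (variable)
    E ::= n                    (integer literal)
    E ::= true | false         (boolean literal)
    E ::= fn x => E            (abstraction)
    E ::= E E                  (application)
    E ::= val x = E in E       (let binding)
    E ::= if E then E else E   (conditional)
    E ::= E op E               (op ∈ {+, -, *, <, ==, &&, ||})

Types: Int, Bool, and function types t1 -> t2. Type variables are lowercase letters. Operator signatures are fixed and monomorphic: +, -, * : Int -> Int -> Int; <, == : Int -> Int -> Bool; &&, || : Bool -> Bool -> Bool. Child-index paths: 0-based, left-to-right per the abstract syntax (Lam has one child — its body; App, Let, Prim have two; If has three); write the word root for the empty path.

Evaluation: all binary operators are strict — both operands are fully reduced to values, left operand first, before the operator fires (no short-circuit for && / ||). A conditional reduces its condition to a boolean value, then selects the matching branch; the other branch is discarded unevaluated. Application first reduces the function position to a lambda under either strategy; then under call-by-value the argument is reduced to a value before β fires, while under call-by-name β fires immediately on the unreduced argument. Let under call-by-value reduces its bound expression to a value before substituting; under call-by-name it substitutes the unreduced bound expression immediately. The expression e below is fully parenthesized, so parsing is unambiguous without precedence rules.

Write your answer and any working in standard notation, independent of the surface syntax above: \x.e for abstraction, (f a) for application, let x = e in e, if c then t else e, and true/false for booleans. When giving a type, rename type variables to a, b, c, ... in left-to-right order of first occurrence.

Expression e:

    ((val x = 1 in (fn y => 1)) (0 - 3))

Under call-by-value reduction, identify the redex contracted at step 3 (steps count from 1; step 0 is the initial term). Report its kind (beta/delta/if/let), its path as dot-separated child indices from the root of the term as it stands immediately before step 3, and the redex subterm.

Answer: beta at root : ((\y.1) -3)

Trace:
step 0: ((let x = 1 in (\y.1)) (0 - 3))
step 1: [let@0] ((\y.1) (0 - 3))
step 2: [delta@1] ((\y.1) -3)
step 3: [beta@root] 1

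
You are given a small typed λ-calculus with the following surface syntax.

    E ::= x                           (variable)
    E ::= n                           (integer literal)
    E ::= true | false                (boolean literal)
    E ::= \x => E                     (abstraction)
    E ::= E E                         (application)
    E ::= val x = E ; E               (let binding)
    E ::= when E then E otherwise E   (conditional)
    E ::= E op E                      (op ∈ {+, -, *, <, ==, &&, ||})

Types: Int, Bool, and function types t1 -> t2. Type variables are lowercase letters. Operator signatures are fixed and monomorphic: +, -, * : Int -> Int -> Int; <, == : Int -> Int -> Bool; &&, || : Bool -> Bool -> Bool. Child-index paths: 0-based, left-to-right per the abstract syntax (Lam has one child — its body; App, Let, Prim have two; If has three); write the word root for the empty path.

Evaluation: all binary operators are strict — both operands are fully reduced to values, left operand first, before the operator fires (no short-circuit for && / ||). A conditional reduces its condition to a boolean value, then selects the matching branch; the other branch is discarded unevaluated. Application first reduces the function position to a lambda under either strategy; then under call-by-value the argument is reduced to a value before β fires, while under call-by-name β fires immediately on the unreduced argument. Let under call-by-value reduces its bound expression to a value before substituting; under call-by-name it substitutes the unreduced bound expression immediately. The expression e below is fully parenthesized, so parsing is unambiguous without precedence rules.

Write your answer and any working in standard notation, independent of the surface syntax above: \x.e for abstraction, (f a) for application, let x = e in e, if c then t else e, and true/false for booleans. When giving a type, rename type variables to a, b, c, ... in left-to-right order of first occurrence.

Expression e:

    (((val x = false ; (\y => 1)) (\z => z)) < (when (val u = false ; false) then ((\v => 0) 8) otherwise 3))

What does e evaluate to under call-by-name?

Answer: true

Derivation:
step 0: (((let x = false in (\y.1)) (\z.z)) < (if (let u = false in false) then ((\v.0) 8) else 3))
step 1: [let@0.0] (((\y.1) (\z.z)) < (if (let u = false in false) then ((\v.0) 8) else 3))
step 2: [beta@0] (1 < (if (let u = false in false) then ((\v.0) 8) else 3))
step 3: [let@1.0] (1 < (if false then ((\v.0) 8) else 3))
step 4: [if@1] (1 < 3)
step 5: [delta@root] true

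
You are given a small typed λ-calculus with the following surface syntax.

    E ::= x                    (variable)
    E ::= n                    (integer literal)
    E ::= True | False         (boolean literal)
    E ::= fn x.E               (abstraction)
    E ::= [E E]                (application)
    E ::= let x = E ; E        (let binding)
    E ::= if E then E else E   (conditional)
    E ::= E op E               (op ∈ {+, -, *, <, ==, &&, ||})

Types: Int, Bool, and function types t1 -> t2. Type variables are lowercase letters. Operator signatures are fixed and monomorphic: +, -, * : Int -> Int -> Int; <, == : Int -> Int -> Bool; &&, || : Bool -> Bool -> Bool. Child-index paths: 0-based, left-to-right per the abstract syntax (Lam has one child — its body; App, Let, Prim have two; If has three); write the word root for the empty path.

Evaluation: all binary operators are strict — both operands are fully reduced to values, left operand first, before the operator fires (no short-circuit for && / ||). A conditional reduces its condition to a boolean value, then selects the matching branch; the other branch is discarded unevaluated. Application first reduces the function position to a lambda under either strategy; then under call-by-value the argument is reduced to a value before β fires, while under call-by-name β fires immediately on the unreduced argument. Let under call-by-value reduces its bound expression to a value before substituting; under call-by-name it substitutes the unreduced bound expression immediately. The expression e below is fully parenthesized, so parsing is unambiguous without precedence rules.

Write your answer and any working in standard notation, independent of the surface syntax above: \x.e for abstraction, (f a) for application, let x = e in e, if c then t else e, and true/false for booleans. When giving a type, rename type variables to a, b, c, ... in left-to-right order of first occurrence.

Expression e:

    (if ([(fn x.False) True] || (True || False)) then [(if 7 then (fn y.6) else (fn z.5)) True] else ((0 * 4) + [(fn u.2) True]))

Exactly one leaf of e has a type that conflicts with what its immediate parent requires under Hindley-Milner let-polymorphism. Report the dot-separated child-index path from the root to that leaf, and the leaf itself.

Answer: 1.0.0 : 7

Derivation:
\x._ : a -> Bool
  unify a -> Bool ~ Bool -> b
  unify a ~ Bool
  unify Bool ~ b
_ _ : Bool
  unify Bool ~ Bool
  unify Bool ~ Bool
  unify Bool ~ Bool
  unify Bool ~ Bool
  unify Bool ~ Bool
  unify Int ~ Bool
  FAIL: mismatch Int ~ Bool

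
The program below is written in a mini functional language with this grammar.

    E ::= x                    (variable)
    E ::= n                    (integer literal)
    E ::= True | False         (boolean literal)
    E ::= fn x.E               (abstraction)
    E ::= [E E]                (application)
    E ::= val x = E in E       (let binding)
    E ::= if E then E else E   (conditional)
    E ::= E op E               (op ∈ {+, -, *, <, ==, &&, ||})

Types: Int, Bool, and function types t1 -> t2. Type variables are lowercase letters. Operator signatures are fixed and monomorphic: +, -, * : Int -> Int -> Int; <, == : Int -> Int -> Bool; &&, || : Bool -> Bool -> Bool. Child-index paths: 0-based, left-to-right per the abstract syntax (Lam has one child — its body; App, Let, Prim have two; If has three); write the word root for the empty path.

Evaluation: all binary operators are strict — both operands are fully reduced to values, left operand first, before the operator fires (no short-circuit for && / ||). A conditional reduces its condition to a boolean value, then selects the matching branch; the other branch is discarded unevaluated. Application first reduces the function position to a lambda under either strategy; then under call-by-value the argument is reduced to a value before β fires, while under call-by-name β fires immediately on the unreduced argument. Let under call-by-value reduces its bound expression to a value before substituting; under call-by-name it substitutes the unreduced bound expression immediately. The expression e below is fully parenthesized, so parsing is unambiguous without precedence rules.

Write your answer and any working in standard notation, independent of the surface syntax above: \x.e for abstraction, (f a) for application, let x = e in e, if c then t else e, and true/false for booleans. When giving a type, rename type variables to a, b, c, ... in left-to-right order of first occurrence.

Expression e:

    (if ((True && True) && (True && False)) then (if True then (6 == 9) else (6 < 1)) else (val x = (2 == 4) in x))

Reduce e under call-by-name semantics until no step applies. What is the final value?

Answer: false

Derivation:
step 0: (if ((true && true) && (true && false)) then (if true then (6 == 9) else (6 < 1)) else (let x = (2 == 4) in x))
step 1: [delta@0.0] (if (true && (true && false)) then (if true then (6 == 9) else (6 < 1)) else (let x = (2 == 4) in x))
step 2: [delta@0.1] (if (true && false) then (if true then (6 == 9) else (6 < 1)) else (let x = (2 == 4) in x))
step 3: [delta@0] (if false then (if true then (6 == 9) else (6 < 1)) else (let x = (2 == 4) in x))
step 4: [if@root] (let x = (2 == 4) in x)
step 5: [let@root] (2 == 4)
step 6: [delta@root] false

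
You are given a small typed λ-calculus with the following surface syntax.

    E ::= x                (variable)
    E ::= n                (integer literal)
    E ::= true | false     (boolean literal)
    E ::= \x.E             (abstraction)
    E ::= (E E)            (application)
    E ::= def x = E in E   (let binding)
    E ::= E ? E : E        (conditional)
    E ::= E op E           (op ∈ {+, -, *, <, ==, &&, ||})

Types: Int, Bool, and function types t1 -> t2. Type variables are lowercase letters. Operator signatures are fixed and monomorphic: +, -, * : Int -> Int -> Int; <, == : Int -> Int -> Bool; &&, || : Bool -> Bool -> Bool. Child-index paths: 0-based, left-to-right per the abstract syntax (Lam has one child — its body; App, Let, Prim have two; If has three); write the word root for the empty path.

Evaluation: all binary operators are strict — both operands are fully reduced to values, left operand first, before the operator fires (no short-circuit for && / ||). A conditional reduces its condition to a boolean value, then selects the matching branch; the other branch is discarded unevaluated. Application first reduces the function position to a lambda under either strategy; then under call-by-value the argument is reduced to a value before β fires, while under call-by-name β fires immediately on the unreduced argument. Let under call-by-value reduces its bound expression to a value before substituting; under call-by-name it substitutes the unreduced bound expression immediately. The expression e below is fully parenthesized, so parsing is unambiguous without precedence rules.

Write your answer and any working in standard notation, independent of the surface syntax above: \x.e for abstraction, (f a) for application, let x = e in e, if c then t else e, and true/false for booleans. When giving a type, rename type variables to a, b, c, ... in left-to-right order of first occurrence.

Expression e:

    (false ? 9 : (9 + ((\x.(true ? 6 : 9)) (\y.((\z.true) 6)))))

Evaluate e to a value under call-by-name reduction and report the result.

Answer: 15

Derivation:
step 0: (if false then 9 else (9 + ((\x.(if true then 6 else 9)) (\y.((\z.true) 6)))))
step 1: [if@root] (9 + ((\x.(if true then 6 else 9)) (\y.((\z.true) 6))))
step 2: [beta@1] (9 + (if true then 6 else 9))
step 3: [if@1] (9 + 6)
step 4: [delta@root] 15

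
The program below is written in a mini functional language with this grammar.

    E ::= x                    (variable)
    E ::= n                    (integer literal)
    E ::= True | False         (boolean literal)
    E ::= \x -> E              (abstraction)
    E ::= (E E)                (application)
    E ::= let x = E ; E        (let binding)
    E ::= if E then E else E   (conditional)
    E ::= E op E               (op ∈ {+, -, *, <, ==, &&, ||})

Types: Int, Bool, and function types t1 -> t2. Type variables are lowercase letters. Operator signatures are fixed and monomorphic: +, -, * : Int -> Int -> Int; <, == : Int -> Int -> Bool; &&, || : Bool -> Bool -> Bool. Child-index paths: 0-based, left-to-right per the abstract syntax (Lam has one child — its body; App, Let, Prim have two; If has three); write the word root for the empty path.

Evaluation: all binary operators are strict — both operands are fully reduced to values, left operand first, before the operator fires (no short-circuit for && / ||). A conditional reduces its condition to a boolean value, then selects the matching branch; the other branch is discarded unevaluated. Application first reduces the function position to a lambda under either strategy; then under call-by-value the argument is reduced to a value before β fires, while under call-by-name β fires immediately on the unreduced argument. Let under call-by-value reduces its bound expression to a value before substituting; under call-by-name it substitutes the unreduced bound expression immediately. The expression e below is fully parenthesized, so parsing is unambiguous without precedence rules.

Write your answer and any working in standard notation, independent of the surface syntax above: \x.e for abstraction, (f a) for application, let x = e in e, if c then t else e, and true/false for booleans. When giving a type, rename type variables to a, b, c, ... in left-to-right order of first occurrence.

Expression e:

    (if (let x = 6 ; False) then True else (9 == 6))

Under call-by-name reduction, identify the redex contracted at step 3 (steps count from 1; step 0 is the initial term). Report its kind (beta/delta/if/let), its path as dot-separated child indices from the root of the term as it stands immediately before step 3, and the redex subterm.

Answer: delta at root : (9 == 6)

Trace:
step 0: (if (let x = 6 in false) then true else (9 == 6))
step 1: [let@0] (if false then true else (9 == 6))
step 2: [if@root] (9 == 6)
step 3: [delta@root] false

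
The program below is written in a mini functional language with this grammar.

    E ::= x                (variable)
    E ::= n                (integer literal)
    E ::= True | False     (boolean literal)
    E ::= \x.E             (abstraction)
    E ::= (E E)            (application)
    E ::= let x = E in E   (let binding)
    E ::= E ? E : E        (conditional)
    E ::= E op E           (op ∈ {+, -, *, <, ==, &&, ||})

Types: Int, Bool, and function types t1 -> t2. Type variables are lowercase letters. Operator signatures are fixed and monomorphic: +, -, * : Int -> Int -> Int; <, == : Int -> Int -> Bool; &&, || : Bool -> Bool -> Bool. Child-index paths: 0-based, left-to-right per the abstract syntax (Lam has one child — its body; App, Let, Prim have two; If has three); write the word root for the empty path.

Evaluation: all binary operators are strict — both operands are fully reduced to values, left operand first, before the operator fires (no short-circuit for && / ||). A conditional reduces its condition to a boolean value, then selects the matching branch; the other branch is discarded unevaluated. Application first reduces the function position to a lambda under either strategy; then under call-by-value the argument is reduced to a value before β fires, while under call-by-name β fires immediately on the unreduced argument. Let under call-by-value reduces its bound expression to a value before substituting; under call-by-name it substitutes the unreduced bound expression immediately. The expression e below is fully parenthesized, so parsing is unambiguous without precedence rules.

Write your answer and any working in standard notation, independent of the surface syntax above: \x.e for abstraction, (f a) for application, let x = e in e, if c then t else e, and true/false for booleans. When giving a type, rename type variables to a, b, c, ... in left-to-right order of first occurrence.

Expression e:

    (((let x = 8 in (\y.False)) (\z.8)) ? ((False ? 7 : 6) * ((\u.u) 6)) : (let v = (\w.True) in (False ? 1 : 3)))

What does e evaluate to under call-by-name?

Answer: 3

Working:
step 0: (if ((let x = 8 in (\y.false)) (\z.8)) then ((if false then 7 else 6) * ((\u.u) 6)) else (let v = (\w.true) in (if false then 1 else 3)))
step 1: [let@0.0] (if ((\y.false) (\z.8)) then ((if false then 7 else 6) * ((\u.u) 6)) else (let v = (\w.true) in (if false then 1 else 3)))
step 2: [beta@0] (if false then ((if false then 7 else 6) * ((\u.u) 6)) else (let v = (\w.true) in (if false then 1 else 3)))
step 3: [if@root] (let v = (\w.true) in (if false then 1 else 3))
step 4: [let@root] (if false then 1 else 3)
step 5: [if@root] 3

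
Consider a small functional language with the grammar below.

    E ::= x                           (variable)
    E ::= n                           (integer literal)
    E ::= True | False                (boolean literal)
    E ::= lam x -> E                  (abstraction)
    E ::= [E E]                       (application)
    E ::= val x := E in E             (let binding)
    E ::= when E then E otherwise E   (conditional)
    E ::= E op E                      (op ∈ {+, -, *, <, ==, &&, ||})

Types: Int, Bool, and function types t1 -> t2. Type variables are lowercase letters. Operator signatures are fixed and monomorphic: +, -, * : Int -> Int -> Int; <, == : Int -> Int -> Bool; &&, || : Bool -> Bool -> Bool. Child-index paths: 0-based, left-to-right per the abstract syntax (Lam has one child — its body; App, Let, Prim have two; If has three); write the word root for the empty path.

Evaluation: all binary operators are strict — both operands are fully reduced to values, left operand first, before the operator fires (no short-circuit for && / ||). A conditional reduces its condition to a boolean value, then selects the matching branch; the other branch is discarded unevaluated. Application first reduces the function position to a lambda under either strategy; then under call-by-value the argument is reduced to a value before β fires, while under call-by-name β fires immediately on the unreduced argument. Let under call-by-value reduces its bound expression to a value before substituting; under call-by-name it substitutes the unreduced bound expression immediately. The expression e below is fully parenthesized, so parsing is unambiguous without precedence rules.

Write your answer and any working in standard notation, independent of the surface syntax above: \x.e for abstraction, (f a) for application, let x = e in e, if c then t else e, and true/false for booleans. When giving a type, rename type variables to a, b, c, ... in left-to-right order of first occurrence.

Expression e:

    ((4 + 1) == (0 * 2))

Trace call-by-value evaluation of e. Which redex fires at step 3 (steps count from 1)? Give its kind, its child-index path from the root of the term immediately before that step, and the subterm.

Derivation:
step 0: ((4 + 1) == (0 * 2))
step 1: [delta@0] (5 == (0 * 2))
step 2: [delta@1] (5 == 0)
step 3: [delta@root] false

Answer: delta at root : (5 == 0)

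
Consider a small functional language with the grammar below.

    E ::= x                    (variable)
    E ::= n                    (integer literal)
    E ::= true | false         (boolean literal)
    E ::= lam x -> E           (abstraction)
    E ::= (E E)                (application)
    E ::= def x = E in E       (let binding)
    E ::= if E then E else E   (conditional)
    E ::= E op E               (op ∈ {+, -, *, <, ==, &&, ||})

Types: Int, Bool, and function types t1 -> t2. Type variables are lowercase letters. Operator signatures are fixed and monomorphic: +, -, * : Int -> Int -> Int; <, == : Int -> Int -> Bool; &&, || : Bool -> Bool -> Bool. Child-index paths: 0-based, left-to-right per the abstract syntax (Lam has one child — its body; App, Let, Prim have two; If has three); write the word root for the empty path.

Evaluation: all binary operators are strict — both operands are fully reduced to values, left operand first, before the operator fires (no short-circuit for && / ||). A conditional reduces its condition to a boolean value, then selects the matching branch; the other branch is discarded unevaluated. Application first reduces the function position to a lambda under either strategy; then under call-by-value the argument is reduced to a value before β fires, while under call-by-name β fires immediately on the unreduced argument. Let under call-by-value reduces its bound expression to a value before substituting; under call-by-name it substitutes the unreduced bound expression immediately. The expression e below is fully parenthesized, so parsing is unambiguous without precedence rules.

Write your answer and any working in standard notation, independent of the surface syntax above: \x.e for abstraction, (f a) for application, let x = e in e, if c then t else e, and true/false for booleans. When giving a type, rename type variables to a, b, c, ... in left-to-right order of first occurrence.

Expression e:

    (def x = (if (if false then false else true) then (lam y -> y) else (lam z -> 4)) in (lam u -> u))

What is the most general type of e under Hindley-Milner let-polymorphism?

Answer: a -> a

Trace:
  unify Bool ~ Bool
  unify Bool ~ Bool
  unify Bool ~ Bool
y : a
\y._ : a -> a
\z._ : b -> Int
  unify a -> a ~ b -> Int
  unify a ~ b
  unify b ~ Int
let x : Int -> Int
u : c
\u._ : c -> c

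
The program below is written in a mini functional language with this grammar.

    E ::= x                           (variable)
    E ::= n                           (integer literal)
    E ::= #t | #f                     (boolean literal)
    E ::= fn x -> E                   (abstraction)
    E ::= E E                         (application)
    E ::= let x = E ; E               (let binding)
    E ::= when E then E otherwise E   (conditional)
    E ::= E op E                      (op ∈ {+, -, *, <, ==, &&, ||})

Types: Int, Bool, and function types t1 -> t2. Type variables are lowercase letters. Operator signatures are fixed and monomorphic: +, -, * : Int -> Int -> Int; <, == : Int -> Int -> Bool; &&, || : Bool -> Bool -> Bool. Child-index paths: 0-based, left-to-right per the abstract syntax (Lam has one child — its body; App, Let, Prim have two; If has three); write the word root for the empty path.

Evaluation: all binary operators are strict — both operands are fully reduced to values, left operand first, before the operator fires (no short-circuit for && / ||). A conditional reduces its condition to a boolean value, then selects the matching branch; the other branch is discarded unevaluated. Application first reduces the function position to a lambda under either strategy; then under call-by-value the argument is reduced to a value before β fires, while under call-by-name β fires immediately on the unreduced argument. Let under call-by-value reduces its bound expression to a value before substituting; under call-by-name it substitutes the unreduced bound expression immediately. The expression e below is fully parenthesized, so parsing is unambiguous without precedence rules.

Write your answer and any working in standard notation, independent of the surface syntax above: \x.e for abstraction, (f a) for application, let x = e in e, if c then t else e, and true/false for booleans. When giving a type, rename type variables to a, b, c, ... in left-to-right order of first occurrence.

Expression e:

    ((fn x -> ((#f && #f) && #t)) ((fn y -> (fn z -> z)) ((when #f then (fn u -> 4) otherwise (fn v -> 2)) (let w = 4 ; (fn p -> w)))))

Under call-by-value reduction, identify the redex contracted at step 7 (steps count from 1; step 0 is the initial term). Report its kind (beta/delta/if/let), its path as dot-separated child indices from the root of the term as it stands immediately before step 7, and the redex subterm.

Working:
step 0: ((\x.((false && false) && true)) ((\y.(\z.z)) ((if false then (\u.4) else (\v.2)) (let w = 4 in (\p.w)))))
step 1: [if@1.1.0] ((\x.((false && false) && true)) ((\y.(\z.z)) ((\v.2) (let w = 4 in (\p.w)))))
step 2: [let@1.1.1] ((\x.((false && false) && true)) ((\y.(\z.z)) ((\v.2) (\p.4))))
step 3: [beta@1.1] ((\x.((false && false) && true)) ((\y.(\z.z)) 2))
step 4: [beta@1] ((\x.((false && false) && true)) (\z.z))
step 5: [beta@root] ((false && false) && true)
step 6: [delta@0] (false && true)
step 7: [delta@root] false

Answer: delta at root : (false && true)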